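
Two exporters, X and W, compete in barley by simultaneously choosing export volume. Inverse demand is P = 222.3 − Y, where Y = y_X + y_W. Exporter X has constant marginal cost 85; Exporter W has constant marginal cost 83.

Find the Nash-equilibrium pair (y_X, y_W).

45.1, 47.1

Exporter X's profit: π = y_X(222.3 − (y_X + y_W)) − 85y_X.
∂π/∂y_X = 137.3 − 2y_X − y_W = 0, so y_X = 68.65 − 0.5y_W.
By the same steps for W: y_W = 69.65 − 0.5y_X.
Substituting the second reaction function into the first: y_X = 68.65 − 0.5(69.65 − 0.5y_X), which gives 0.75y_X = 33.825 ⇒ y_X = 45.1.
Then y_W = 69.65 − 0.5·45.1 = 47.1.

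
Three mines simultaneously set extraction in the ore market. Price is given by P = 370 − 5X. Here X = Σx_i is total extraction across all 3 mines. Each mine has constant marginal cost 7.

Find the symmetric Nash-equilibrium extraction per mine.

A representative mine's profit is π_i = x_i(370 − 5X) − 7x_i, with X = x_i + Σ_{j≠i} x_j.
First-order condition: 363 − 10x_i − 5Σ_{j≠i} x_j = 0.
With identical mines, set every x_j = x: then 363 − 10x − 10x = 0, i.e. x = 363/20 = 18.15.

18.15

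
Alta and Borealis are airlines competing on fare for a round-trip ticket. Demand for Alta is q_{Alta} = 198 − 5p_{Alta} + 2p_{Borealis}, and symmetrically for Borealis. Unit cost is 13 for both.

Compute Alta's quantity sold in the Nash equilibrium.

99.375

Alta's profit: π = (p_{Alta} − 13)(198 − 5p_{Alta} + 2p_{Borealis}).
∂π/∂p_{Alta} = 263 − 10p_{Alta} + 2p_{Borealis} = 0 ⇒ p_{Alta} = 26.3 + 0.2p_{Borealis}.
By symmetry p_{Borealis} = p_{Alta}; substituting into the reaction function, 0.8p_{Alta} = 26.3 and p_{Alta} = 32.875.
q_{Alta} = 198 − 5·32.875 + 2·32.875 = 99.375.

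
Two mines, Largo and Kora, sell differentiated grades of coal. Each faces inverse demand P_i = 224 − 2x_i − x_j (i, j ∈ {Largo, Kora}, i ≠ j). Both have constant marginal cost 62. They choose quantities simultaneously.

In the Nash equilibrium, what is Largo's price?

Mine Largo's profit: π = x_{Largo}(224 − 2x_{Largo} − x_{Kora}) − 62x_{Largo}.
∂π/∂x_{Largo} = 162 − 4x_{Largo} − x_{Kora} = 0 ⇒ x_{Largo} = 40.5 − 0.25x_{Kora}.
The game is symmetric, so in equilibrium x_{Kora} = x_{Largo}: the reaction function gives 1.25x_{Largo} = 40.5, hence x_{Largo} = 32.4.
P_{Largo} = 224 − 2·32.4 − 32.4 = 126.8.

126.8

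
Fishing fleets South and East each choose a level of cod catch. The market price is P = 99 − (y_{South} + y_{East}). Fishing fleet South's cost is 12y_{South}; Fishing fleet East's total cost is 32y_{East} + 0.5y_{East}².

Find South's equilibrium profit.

Fishing fleet South's profit: π = y_{South}(99 − (y_{South} + y_{East})) − 12y_{South}.
∂π/∂y_{South} = 87 − 2y_{South} − y_{East} = 0, so y_{South} = 43.5 − 0.5y_{East}.
For East: ∂π/∂y_{East} = 67 − 3y_{East} − y_{South} = 0 ⇒ y_{East} = 67/3 − (1/3)y_{South}.
Substituting the second reaction function into the first: y_{South} = 43.5 − 0.5(67/3 − (1/3)y_{South}), which gives (5/6)y_{South} = 97/3 ⇒ y_{South} = 38.8.
Then y_{East} = 67/3 − (1/3)·38.8 = 9.4.
Price P = 99 − 48.2 = 50.8.
South's profit: (50.8 − 12)·38.8 = 1505.44.

1505.44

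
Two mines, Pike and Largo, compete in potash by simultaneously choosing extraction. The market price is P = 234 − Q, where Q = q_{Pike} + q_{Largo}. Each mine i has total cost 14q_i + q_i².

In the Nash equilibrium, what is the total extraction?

88

Mine Pike's profit: π = q_{Pike}(234 − (q_{Pike} + q_{Largo})) − 14q_{Pike} − q_{Pike}².
∂π/∂q_{Pike} = 220 − 4q_{Pike} − q_{Largo} = 0, so q_{Pike} = 55 − 0.25q_{Largo}.
The game is symmetric, so in equilibrium q_{Largo} = q_{Pike}: the reaction function gives 1.25q_{Pike} = 55, hence q_{Pike} = 44.
Total extraction: 44 + 44 = 88.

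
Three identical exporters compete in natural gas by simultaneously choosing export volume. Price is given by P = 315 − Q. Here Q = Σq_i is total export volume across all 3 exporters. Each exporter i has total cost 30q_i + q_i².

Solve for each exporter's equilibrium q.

A representative exporter's profit is π_i = q_i(315 − Q) − 30q_i − q_i², with Q = q_i + Σ_{j≠i} q_j.
First-order condition: 285 − 4q_i − Σ_{j≠i} q_j = 0.
Imposing symmetry (q_j = q for all j) turns Σ_{j≠i} q_j into 2q, so 285 = 6q and q = 47.5.

47.5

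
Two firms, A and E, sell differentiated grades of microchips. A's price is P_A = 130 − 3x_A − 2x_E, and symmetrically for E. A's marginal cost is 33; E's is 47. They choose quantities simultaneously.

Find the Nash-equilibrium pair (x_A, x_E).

13, 9.5

Firm A's profit: π = x_A(130 − 3x_A − 2x_E) − 33x_A.
∂π/∂x_A = 97 − 6x_A − 2x_E = 0 ⇒ x_A = 97/6 − (1/3)x_E.
Similarly x_E = 83/6 − (1/3)x_A.
Solving the two reaction functions simultaneously: (1 − (−1/3)(−1/3))x_A = 97/6 − (1/3)·(83/6), so (8/9)x_A = 104/9 and x_A = 13.
Then x_E = 83/6 − (1/3)·13 = 9.5.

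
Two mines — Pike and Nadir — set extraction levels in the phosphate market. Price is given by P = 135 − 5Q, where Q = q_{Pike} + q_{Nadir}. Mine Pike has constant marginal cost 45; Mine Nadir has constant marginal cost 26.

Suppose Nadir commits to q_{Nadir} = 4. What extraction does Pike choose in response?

Mine Pike's profit: π = q_{Pike}(135 − 5(q_{Pike} + q_{Nadir})) − 45q_{Pike}.
∂π/∂q_{Pike} = 90 − 10q_{Pike} − 5q_{Nadir} = 0, so q_{Pike} = 9 − 0.5q_{Nadir}.
At q_{Nadir} = 4: q_{Pike} = 9 − 0.5·4 = 7.

7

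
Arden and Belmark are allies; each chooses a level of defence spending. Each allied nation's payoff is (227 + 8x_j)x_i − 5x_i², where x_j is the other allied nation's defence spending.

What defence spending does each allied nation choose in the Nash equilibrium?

113.5

Arden's payoff is (227 + 8x_B)x_A − 5x_A².
∂π/∂x_A = 227 + 8x_B − 10x_A = 0, so x_A = 22.7 + 0.8x_B.
By symmetry x_B = x_A; substituting into the reaction function, 0.2x_A = 22.7 and x_A = 113.5.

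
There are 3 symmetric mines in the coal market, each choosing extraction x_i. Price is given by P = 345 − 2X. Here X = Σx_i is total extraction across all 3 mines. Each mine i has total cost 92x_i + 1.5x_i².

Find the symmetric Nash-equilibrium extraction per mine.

A representative mine's profit is π_i = x_i(345 − 2X) − 92x_i − 1.5x_i², with X = x_i + Σ_{j≠i} x_j.
First-order condition: 253 − 7x_i − 2Σ_{j≠i} x_j = 0.
Imposing symmetry (x_j = x for all j) turns Σ_{j≠i} x_j into 2x, so 253 = 11x and x = 23.

23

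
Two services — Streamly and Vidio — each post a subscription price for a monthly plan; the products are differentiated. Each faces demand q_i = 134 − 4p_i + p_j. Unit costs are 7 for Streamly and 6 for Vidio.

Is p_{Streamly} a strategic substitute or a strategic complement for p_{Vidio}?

strategic complements

Streamly's profit: π = (p_{Streamly} − 7)(134 − 4p_{Streamly} + p_{Vidio}).
∂π/∂p_{Streamly} = 162 − 8p_{Streamly} + p_{Vidio} = 0 ⇒ p_{Streamly} = 20.25 + 0.125p_{Vidio}.
The best-response slope dp_{Streamly}/dp_{Vidio} = 0.125 > 0: the reaction function is upward-sloping, so the choices are strategic complements.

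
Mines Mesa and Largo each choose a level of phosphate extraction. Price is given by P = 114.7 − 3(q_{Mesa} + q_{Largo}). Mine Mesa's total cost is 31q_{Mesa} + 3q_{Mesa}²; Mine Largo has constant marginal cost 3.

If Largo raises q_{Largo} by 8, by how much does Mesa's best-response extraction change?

Mine Mesa's profit: π = q_{Mesa}(114.7 − 3(q_{Mesa} + q_{Largo})) − 31q_{Mesa} − 3q_{Mesa}².
∂π/∂q_{Mesa} = 83.7 − 12q_{Mesa} − 3q_{Largo} = 0, so q_{Mesa} = 6.975 − 0.25q_{Largo}.
The reaction-function slope is −0.25, so an 8-unit rise in q_{Largo} moves q_{Mesa} by −0.25 × 8 = −2. Mesa's best response falls — the actions are strategic substitutes.

-2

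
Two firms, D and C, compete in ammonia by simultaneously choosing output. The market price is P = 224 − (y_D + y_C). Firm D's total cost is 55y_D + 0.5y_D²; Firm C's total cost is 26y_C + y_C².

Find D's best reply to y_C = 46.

Firm D's profit: π = y_D(224 − (y_D + y_C)) − 55y_D − 0.5y_D².
∂π/∂y_D = 169 − 3y_D − y_C = 0, so y_D = 169/3 − (1/3)y_C.
At y_C = 46: y_D = 169/3 − (1/3)·46 = 41.

41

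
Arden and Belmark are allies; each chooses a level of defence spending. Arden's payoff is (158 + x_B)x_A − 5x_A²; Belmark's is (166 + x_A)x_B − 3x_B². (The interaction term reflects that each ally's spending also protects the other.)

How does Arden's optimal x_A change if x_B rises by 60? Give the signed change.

6

Expanding Arden's payoff: 158x_A + x_Bx_A − 5x_A².
∂π/∂x_A = 158 + x_B − 10x_A = 0, so x_A = 15.8 + 0.1x_B.
The reaction-function slope is 0.1, so a 60-unit rise in x_B moves x_A by 0.1 × 60 = 6. Arden's best response rises — the actions are strategic complements.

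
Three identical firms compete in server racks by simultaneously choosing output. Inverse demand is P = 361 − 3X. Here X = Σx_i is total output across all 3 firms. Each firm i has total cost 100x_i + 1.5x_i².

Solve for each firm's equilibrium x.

A representative firm's profit is π_i = x_i(361 − 3X) − 100x_i − 1.5x_i², with X = x_i + Σ_{j≠i} x_j.
First-order condition: 261 − 9x_i − 3Σ_{j≠i} x_j = 0.
In a symmetric equilibrium every firm chooses the same x, so Σ_{j≠i} x_j = 2x. The condition becomes 261 − 15x = 0, giving x = 261/15 = 17.4.

17.4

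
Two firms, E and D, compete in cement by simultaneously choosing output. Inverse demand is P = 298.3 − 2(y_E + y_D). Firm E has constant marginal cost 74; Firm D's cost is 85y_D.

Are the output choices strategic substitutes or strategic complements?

strategic substitutes

Firm E's profit: π = y_E(298.3 − 2(y_E + y_D)) − 74y_E.
∂π/∂y_E = 224.3 − 4y_E − 2y_D = 0, so y_E = 56.075 − 0.5y_D.
The best-response slope dy_E/dy_D = −0.5 < 0: the reaction function is downward-sloping, so the choices are strategic substitutes.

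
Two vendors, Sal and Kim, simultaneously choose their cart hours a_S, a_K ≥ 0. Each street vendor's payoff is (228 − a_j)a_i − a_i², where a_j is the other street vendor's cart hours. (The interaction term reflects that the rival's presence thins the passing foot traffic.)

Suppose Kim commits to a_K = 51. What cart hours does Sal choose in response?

Sal's payoff is (228 − a_K)a_S − a_S².
∂π/∂a_S = 228 − a_K − 2a_S = 0, so a_S = 114 − 0.5a_K.
At a_K = 51: a_S = 114 − 0.5·51 = 88.5.

88.5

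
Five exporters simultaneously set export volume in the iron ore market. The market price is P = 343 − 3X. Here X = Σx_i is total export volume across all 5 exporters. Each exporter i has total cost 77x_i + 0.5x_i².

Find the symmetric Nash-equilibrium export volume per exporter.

A representative exporter's profit is π_i = x_i(343 − 3X) − 77x_i − 0.5x_i², with X = x_i + Σ_{j≠i} x_j.
First-order condition: 266 − 7x_i − 3Σ_{j≠i} x_j = 0.
With identical exporters, set every x_j = x: then 266 − 7x − 12x = 0, i.e. x = 266/19 = 14.

14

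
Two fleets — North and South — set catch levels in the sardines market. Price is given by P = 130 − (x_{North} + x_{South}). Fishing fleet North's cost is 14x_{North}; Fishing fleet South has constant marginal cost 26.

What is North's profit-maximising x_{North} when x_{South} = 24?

46

Fishing fleet North's profit: π = x_{North}(130 − (x_{North} + x_{South})) − 14x_{North}.
∂π/∂x_{North} = 116 − 2x_{North} − x_{South} = 0, so x_{North} = 58 − 0.5x_{South}.
At x_{South} = 24: x_{North} = 58 − 0.5·24 = 46.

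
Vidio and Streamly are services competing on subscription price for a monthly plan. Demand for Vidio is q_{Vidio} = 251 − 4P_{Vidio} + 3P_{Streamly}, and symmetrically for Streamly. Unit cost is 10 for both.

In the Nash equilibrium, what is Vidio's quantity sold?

192.8

Vidio's profit: π = (P_{Vidio} − 10)(251 − 4P_{Vidio} + 3P_{Streamly}).
∂π/∂P_{Vidio} = 291 − 8P_{Vidio} + 3P_{Streamly} = 0 ⇒ P_{Vidio} = 36.375 + 0.375P_{Streamly}.
Setting P_{Vidio} = P_{Streamly} in the reaction function: P_{Vidio} = 36.375 + 0.375P_{Vidio}, so P_{Vidio} = 36.375 / 0.625 = 58.2.
q_{Vidio} = 251 − 4·58.2 + 3·58.2 = 192.8.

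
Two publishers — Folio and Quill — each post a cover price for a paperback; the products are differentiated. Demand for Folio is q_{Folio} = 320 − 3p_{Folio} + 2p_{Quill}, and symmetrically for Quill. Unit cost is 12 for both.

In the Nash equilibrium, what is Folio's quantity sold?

Folio's profit: π = (p_{Folio} − 12)(320 − 3p_{Folio} + 2p_{Quill}).
∂π/∂p_{Folio} = 356 − 6p_{Folio} + 2p_{Quill} = 0 ⇒ p_{Folio} = 178/3 + (1/3)p_{Quill}.
The game is symmetric, so in equilibrium p_{Quill} = p_{Folio}: the reaction function gives (2/3)p_{Folio} = 178/3, hence p_{Folio} = 89.
q_{Folio} = 320 − 3·89 + 2·89 = 231.

231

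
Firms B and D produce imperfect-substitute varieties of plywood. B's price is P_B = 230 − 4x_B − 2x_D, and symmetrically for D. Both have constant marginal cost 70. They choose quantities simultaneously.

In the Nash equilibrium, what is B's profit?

Firm B's profit: π = x_B(230 − 4x_B − 2x_D) − 70x_B.
∂π/∂x_B = 160 − 8x_B − 2x_D = 0 ⇒ x_B = 20 − 0.25x_D.
By symmetry x_D = x_B; substituting into the reaction function, 1.25x_B = 20 and x_B = 16.
P_B = 230 − 4·16 − 2·16 = 134.
Profit = (134 − 70)·16 = 1024.

1024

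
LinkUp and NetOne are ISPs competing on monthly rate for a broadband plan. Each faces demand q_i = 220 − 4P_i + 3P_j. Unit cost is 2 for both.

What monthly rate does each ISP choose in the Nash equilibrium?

45.6

LinkUp's profit: π = (P_{LinkUp} − 2)(220 − 4P_{LinkUp} + 3P_{NetOne}).
∂π/∂P_{LinkUp} = 228 − 8P_{LinkUp} + 3P_{NetOne} = 0 ⇒ P_{LinkUp} = 28.5 + 0.375P_{NetOne}.
Setting P_{LinkUp} = P_{NetOne} in the reaction function: P_{LinkUp} = 28.5 + 0.375P_{LinkUp}, so P_{LinkUp} = 28.5 / 0.625 = 45.6.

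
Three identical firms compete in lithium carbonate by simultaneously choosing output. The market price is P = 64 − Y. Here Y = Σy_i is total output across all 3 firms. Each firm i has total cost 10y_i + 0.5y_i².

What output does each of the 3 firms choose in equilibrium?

10.8

A representative firm's profit is π_i = y_i(64 − Y) − 10y_i − 0.5y_i², with Y = y_i + Σ_{j≠i} y_j.
First-order condition: 54 − 3y_i − Σ_{j≠i} y_j = 0.
In a symmetric equilibrium every firm chooses the same y, so Σ_{j≠i} y_j = 2y. The condition becomes 54 − 5y = 0, giving y = 54/5 = 10.8.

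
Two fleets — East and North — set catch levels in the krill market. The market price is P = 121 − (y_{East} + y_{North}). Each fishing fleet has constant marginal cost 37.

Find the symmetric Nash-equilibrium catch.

Fishing fleet East's profit: π = y_{East}(121 − (y_{East} + y_{North})) − 37y_{East}.
∂π/∂y_{East} = 84 − 2y_{East} − y_{North} = 0, so y_{East} = 42 − 0.5y_{North}.
By symmetry y_{North} = y_{East}; substituting into the reaction function, 1.5y_{East} = 42 and y_{East} = 28.

28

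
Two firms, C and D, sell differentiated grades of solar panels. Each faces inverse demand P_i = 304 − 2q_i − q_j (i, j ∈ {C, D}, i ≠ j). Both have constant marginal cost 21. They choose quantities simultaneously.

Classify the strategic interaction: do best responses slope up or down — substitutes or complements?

strategic substitutes

Firm C's profit: π = q_C(304 − 2q_C − q_D) − 21q_C.
∂π/∂q_C = 283 − 4q_C − q_D = 0 ⇒ q_C = 70.75 − 0.25q_D.
The best-response slope dq_C/dq_D = −0.25 < 0: the reaction function is downward-sloping, so the choices are strategic substitutes.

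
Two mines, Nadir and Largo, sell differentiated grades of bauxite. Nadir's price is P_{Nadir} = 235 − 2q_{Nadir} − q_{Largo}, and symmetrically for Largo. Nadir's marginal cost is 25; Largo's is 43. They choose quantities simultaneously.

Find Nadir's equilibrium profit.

Mine Nadir's profit: π = q_{Nadir}(235 − 2q_{Nadir} − q_{Largo}) − 25q_{Nadir}.
∂π/∂q_{Nadir} = 210 − 4q_{Nadir} − q_{Largo} = 0 ⇒ q_{Nadir} = 52.5 − 0.25q_{Largo}.
Similarly q_{Largo} = 48 − 0.25q_{Nadir}.
Plugging q_{Largo} into Nadir's best response: q_{Nadir} = 52.5 − 0.25(48 − 0.25q_{Nadir}) ⇒ 0.9375q_{Nadir} = 40.5, so q_{Nadir} = 43.2.
Then q_{Largo} = 48 − 0.25·43.2 = 37.2.
P_{Nadir} = 235 − 2·43.2 − 37.2 = 111.4.
Profit = (111.4 − 25)·43.2 = 3732.48.

3732.48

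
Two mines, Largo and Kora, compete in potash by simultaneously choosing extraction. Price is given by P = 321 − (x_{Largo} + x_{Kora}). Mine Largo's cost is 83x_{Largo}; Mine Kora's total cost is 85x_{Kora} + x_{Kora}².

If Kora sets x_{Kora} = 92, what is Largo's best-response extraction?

Mine Largo's profit: π = x_{Largo}(321 − (x_{Largo} + x_{Kora})) − 83x_{Largo}.
∂π/∂x_{Largo} = 238 − 2x_{Largo} − x_{Kora} = 0, so x_{Largo} = 119 − 0.5x_{Kora}.
At x_{Kora} = 92: x_{Largo} = 119 − 0.5·92 = 73.

73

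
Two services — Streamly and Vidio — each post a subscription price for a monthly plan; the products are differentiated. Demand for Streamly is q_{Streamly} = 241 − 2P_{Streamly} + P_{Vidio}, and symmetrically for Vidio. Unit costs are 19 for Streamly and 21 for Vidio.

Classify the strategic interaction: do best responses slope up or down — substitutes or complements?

strategic complements

Streamly's profit: π = (P_{Streamly} − 19)(241 − 2P_{Streamly} + P_{Vidio}).
∂π/∂P_{Streamly} = 279 − 4P_{Streamly} + P_{Vidio} = 0 ⇒ P_{Streamly} = 69.75 + 0.25P_{Vidio}.
The best-response slope dP_{Streamly}/dP_{Vidio} = 0.25 > 0: the reaction function is upward-sloping, so the choices are strategic complements.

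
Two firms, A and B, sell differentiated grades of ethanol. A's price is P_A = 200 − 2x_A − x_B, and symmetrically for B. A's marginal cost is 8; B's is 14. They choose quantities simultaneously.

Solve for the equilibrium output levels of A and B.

38.8, 36.8

Firm A's profit: π = x_A(200 − 2x_A − x_B) − 8x_A.
∂π/∂x_A = 192 − 4x_A − x_B = 0 ⇒ x_A = 48 − 0.25x_B.
Similarly x_B = 46.5 − 0.25x_A.
Substituting the second reaction function into the first: x_A = 48 − 0.25(46.5 − 0.25x_A), which gives 0.9375x_A = 36.375 ⇒ x_A = 38.8.
Then x_B = 46.5 − 0.25·38.8 = 36.8.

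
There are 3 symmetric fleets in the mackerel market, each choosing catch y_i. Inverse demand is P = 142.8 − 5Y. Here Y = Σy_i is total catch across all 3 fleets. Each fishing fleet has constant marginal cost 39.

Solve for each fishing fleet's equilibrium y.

A representative fishing fleet's profit is π_i = y_i(142.8 − 5Y) − 39y_i, with Y = y_i + Σ_{j≠i} y_j.
First-order condition: 103.8 − 10y_i − 5Σ_{j≠i} y_j = 0.
With identical fishing fleets, set every y_j = y: then 103.8 − 10y − 10y = 0, i.e. y = 103.8/20 = 5.19.

5.19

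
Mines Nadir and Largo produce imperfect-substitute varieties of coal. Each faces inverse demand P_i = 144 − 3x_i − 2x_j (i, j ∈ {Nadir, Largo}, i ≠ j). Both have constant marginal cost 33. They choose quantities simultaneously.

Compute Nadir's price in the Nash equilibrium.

74.625

Mine Nadir's profit: π = x_{Nadir}(144 − 3x_{Nadir} − 2x_{Largo}) − 33x_{Nadir}.
∂π/∂x_{Nadir} = 111 − 6x_{Nadir} − 2x_{Largo} = 0 ⇒ x_{Nadir} = 18.5 − (1/3)x_{Largo}.
The game is symmetric, so in equilibrium x_{Largo} = x_{Nadir}: the reaction function gives (4/3)x_{Nadir} = 18.5, hence x_{Nadir} = 13.875.
P_{Nadir} = 144 − 3·13.875 − 2·13.875 = 74.625.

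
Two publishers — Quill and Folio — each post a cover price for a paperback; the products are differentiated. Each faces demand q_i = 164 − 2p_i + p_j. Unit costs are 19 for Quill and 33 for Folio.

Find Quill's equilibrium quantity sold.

100.4

Quill's profit: π = (p_{Quill} − 19)(164 − 2p_{Quill} + p_{Folio}).
∂π/∂p_{Quill} = 202 − 4p_{Quill} + p_{Folio} = 0 ⇒ p_{Quill} = 50.5 + 0.25p_{Folio}.
Similarly p_{Folio} = 57.5 + 0.25p_{Quill}.
Plugging p_{Folio} into Quill's best response: p_{Quill} = 50.5 + 0.25(57.5 + 0.25p_{Quill}) ⇒ 0.9375p_{Quill} = 64.875, so p_{Quill} = 69.2.
Then p_{Folio} = 57.5 + 0.25·69.2 = 74.8.
q_{Quill} = 164 − 2·69.2 + 74.8 = 100.4.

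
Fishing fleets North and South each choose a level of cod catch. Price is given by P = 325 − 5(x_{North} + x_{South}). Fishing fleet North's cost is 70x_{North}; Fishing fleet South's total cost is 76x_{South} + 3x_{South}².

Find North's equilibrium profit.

Fishing fleet North's profit: π = x_{North}(325 − 5(x_{North} + x_{South})) − 70x_{North}.
∂π/∂x_{North} = 255 − 10x_{North} − 5x_{South} = 0, so x_{North} = 25.5 − 0.5x_{South}.
For South: ∂π/∂x_{South} = 249 − 16x_{South} − 5x_{North} = 0 ⇒ x_{South} = 15.5625 − 0.3125x_{North}.
Solving the two reaction functions simultaneously: (1 − (−0.5)(−0.3125))x_{North} = 25.5 − 0.5·15.5625, so (27/32)x_{North} = 567/32 and x_{North} = 21.
Then x_{South} = 15.5625 − 0.3125·21 = 9.
Price P = 325 − 5·30 = 175.
North's profit: (175 − 70)·21 = 2205.

2205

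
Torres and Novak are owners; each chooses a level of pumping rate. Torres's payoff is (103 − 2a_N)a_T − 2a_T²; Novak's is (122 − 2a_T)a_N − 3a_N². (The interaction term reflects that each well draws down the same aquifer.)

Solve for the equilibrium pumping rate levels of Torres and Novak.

Expanding Torres's payoff: 103a_T − 2a_Na_T − 2a_T².
∂π/∂a_T = 103 − 2a_N − 4a_T = 0, so a_T = 25.75 − 0.5a_N.
Likewise for Novak: a_N = 61/3 − (1/3)a_T.
Solving the two reaction functions simultaneously: (1 − (−0.5)(−1/3))a_T = 25.75 − 0.5·(61/3), so (5/6)a_T = 187/12 and a_T = 18.7.
Then a_N = 61/3 − (1/3)·18.7 = 14.1.

18.7, 14.1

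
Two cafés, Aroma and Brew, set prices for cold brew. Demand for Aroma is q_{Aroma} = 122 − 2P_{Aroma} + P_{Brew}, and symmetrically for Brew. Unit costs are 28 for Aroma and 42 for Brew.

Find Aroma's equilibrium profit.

2204.48

Aroma's profit: π = (P_{Aroma} − 28)(122 − 2P_{Aroma} + P_{Brew}).
∂π/∂P_{Aroma} = 178 − 4P_{Aroma} + P_{Brew} = 0 ⇒ P_{Aroma} = 44.5 + 0.25P_{Brew}.
Similarly P_{Brew} = 51.5 + 0.25P_{Aroma}.
Substituting the second reaction function into the first: P_{Aroma} = 44.5 + 0.25(51.5 + 0.25P_{Aroma}), which gives 0.9375P_{Aroma} = 57.375 ⇒ P_{Aroma} = 61.2.
Then P_{Brew} = 51.5 + 0.25·61.2 = 66.8.
q_{Aroma} = 122 − 2·61.2 + 66.8 = 66.4.
Profit = (61.2 − 28)·66.4 = 2204.48.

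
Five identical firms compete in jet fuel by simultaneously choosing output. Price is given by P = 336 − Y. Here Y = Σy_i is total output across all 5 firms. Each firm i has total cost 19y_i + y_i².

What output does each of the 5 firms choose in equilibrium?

A representative firm's profit is π_i = y_i(336 − Y) − 19y_i − y_i², with Y = y_i + Σ_{j≠i} y_j.
First-order condition: 317 − 4y_i − Σ_{j≠i} y_j = 0.
In a symmetric equilibrium every firm chooses the same y, so Σ_{j≠i} y_j = 4y. The condition becomes 317 − 8y = 0, giving y = 317/8 = 39.625.

39.625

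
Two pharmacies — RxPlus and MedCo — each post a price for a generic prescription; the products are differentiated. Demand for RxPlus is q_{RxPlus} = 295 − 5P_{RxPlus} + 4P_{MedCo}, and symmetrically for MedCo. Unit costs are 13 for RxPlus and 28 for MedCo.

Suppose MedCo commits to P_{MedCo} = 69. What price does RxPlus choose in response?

RxPlus's profit: π = (P_{RxPlus} − 13)(295 − 5P_{RxPlus} + 4P_{MedCo}).
∂π/∂P_{RxPlus} = 360 − 10P_{RxPlus} + 4P_{MedCo} = 0 ⇒ P_{RxPlus} = 36 + 0.4P_{MedCo}.
At P_{MedCo} = 69: P_{RxPlus} = 36 + 0.4·69 = 63.6.

63.6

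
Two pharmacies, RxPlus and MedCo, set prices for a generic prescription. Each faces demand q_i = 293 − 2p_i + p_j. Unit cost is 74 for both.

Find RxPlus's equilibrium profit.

10658

RxPlus's profit: π = (p_{RxPlus} − 74)(293 − 2p_{RxPlus} + p_{MedCo}).
∂π/∂p_{RxPlus} = 441 − 4p_{RxPlus} + p_{MedCo} = 0 ⇒ p_{RxPlus} = 110.25 + 0.25p_{MedCo}.
The game is symmetric, so in equilibrium p_{MedCo} = p_{RxPlus}: the reaction function gives 0.75p_{RxPlus} = 110.25, hence p_{RxPlus} = 147.
q_{RxPlus} = 293 − 2·147 + 147 = 146.
Profit = (147 − 74)·146 = 10658.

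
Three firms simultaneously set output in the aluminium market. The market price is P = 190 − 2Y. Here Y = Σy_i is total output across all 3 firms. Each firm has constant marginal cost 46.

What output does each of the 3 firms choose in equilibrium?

A representative firm's profit is π_i = y_i(190 − 2Y) − 46y_i, with Y = y_i + Σ_{j≠i} y_j.
First-order condition: 144 − 4y_i − 2Σ_{j≠i} y_j = 0.
Imposing symmetry (y_j = y for all j) turns Σ_{j≠i} y_j into 2y, so 144 = 8y and y = 18.

18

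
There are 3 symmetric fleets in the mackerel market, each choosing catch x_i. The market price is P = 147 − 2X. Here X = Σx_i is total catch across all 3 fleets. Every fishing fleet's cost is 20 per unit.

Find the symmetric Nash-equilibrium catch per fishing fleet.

15.875

A representative fishing fleet's profit is π_i = x_i(147 − 2X) − 20x_i, with X = x_i + Σ_{j≠i} x_j.
First-order condition: 127 − 4x_i − 2Σ_{j≠i} x_j = 0.
In a symmetric equilibrium every fishing fleet chooses the same x, so Σ_{j≠i} x_j = 2x. The condition becomes 127 − 8x = 0, giving x = 127/8 = 15.875.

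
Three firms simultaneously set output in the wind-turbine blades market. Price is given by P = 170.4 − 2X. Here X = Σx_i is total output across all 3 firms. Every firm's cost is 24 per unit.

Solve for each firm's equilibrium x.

18.3

A representative firm's profit is π_i = x_i(170.4 − 2X) − 24x_i, with X = x_i + Σ_{j≠i} x_j.
First-order condition: 146.4 − 4x_i − 2Σ_{j≠i} x_j = 0.
With identical firms, set every x_j = x: then 146.4 − 4x − 4x = 0, i.e. x = 146.4/8 = 18.3.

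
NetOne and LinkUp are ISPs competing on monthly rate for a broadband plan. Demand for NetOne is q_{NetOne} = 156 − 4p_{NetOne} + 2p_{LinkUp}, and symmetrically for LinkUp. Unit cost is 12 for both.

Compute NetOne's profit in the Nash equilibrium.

1936

NetOne's profit: π = (p_{NetOne} − 12)(156 − 4p_{NetOne} + 2p_{LinkUp}).
∂π/∂p_{NetOne} = 204 − 8p_{NetOne} + 2p_{LinkUp} = 0 ⇒ p_{NetOne} = 25.5 + 0.25p_{LinkUp}.
The game is symmetric, so in equilibrium p_{LinkUp} = p_{NetOne}: the reaction function gives 0.75p_{NetOne} = 25.5, hence p_{NetOne} = 34.
q_{NetOne} = 156 − 4·34 + 2·34 = 88.
Profit = (34 − 12)·88 = 1936.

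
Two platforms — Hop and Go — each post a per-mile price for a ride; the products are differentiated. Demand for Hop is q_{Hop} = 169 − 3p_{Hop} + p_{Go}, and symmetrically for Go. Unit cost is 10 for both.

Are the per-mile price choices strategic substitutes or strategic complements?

Hop's profit: π = (p_{Hop} − 10)(169 − 3p_{Hop} + p_{Go}).
∂π/∂p_{Hop} = 199 − 6p_{Hop} + p_{Go} = 0 ⇒ p_{Hop} = 199/6 + (1/6)p_{Go}.
The best-response slope dp_{Hop}/dp_{Go} = 1/6 > 0: the reaction function is upward-sloping, so the choices are strategic complements.

strategic complements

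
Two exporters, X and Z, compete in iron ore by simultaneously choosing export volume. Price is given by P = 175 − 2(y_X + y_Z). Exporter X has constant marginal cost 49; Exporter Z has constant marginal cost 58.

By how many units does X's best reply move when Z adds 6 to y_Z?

Exporter X's profit: π = y_X(175 − 2(y_X + y_Z)) − 49y_X.
∂π/∂y_X = 126 − 4y_X − 2y_Z = 0, so y_X = 31.5 − 0.5y_Z.
The reaction-function slope is −0.5, so a 6-unit rise in y_Z moves y_X by −0.5 × 6 = −3. X's best response falls — the actions are strategic substitutes.

-3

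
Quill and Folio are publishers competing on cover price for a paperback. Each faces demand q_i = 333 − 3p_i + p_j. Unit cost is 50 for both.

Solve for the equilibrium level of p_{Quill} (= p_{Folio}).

Quill's profit: π = (p_{Quill} − 50)(333 − 3p_{Quill} + p_{Folio}).
∂π/∂p_{Quill} = 483 − 6p_{Quill} + p_{Folio} = 0 ⇒ p_{Quill} = 80.5 + (1/6)p_{Folio}.
By symmetry p_{Folio} = p_{Quill}; substituting into the reaction function, (5/6)p_{Quill} = 80.5 and p_{Quill} = 96.6.

96.6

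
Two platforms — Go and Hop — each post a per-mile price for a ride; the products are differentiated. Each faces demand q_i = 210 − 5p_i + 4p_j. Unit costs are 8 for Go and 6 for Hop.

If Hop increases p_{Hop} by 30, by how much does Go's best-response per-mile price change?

12

Go's profit: π = (p_{Go} − 8)(210 − 5p_{Go} + 4p_{Hop}).
∂π/∂p_{Go} = 250 − 10p_{Go} + 4p_{Hop} = 0 ⇒ p_{Go} = 25 + 0.4p_{Hop}.
The reaction-function slope is 0.4, so a 30-unit rise in p_{Hop} moves p_{Go} by 0.4 × 30 = 12. Go's best response rises — the actions are strategic complements.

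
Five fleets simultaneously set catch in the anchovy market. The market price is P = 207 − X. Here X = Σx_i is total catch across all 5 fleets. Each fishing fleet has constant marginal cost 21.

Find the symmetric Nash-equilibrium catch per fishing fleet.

31

A representative fishing fleet's profit is π_i = x_i(207 − X) − 21x_i, with X = x_i + Σ_{j≠i} x_j.
First-order condition: 186 − 2x_i − Σ_{j≠i} x_j = 0.
Imposing symmetry (x_j = x for all j) turns Σ_{j≠i} x_j into 4x, so 186 = 6x and x = 31.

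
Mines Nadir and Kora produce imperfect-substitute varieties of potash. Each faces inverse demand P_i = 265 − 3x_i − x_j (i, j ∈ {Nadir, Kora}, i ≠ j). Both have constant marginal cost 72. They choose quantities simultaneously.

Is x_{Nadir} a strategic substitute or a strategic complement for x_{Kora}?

Mine Nadir's profit: π = x_{Nadir}(265 − 3x_{Nadir} − x_{Kora}) − 72x_{Nadir}.
∂π/∂x_{Nadir} = 193 − 6x_{Nadir} − x_{Kora} = 0 ⇒ x_{Nadir} = 193/6 − (1/6)x_{Kora}.
The best-response slope dx_{Nadir}/dx_{Kora} = −1/6 < 0: the reaction function is downward-sloping, so the choices are strategic substitutes.

strategic substitutes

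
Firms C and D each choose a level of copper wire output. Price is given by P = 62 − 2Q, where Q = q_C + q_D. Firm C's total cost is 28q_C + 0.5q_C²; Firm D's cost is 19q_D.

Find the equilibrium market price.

Firm C's profit: π = q_C(62 − 2(q_C + q_D)) − 28q_C − 0.5q_C².
∂π/∂q_C = 34 − 5q_C − 2q_D = 0, so q_C = 6.8 − 0.4q_D.
For D: ∂π/∂q_D = 43 − 4q_D − 2q_C = 0 ⇒ q_D = 10.75 − 0.5q_C.
Solving the two reaction functions simultaneously: (1 − (−0.4)(−0.5))q_C = 6.8 − 0.4·10.75, so 0.8q_C = 2.5 and q_C = 3.125.
Then q_D = 10.75 − 0.5·3.125 = 9.1875.
Equilibrium price: P = 62 − 2·12.3125 = 37.375.

37.375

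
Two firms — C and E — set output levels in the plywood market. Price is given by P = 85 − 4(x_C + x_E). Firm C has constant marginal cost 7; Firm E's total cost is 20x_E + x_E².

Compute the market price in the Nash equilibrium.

Firm C's profit: π = x_C(85 − 4(x_C + x_E)) − 7x_C.
∂π/∂x_C = 78 − 8x_C − 4x_E = 0, so x_C = 9.75 − 0.5x_E.
For E: ∂π/∂x_E = 65 − 10x_E − 4x_C = 0 ⇒ x_E = 6.5 − 0.4x_C.
Substituting the second reaction function into the first: x_C = 9.75 − 0.5(6.5 − 0.4x_C), which gives 0.8x_C = 6.5 ⇒ x_C = 8.125.
Then x_E = 6.5 − 0.4·8.125 = 3.25.
Equilibrium price: P = 85 − 4·11.375 = 39.5.

39.5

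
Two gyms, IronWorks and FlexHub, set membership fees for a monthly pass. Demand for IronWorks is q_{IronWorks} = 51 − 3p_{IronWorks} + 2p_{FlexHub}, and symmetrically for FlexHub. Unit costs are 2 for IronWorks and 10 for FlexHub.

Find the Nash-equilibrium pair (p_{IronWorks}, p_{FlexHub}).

IronWorks's profit: π = (p_{IronWorks} − 2)(51 − 3p_{IronWorks} + 2p_{FlexHub}).
∂π/∂p_{IronWorks} = 57 − 6p_{IronWorks} + 2p_{FlexHub} = 0 ⇒ p_{IronWorks} = 9.5 + (1/3)p_{FlexHub}.
Similarly p_{FlexHub} = 13.5 + (1/3)p_{IronWorks}.
Solving the two reaction functions simultaneously: (1 − (1/3)(1/3))p_{IronWorks} = 9.5 + (1/3)·13.5, so (8/9)p_{IronWorks} = 14 and p_{IronWorks} = 15.75.
Then p_{FlexHub} = 13.5 + (1/3)·15.75 = 18.75.

15.75, 18.75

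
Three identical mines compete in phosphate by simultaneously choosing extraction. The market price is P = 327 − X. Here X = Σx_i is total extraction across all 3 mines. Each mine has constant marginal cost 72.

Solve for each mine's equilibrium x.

A representative mine's profit is π_i = x_i(327 − X) − 72x_i, with X = x_i + Σ_{j≠i} x_j.
First-order condition: 255 − 2x_i − Σ_{j≠i} x_j = 0.
With identical mines, set every x_j = x: then 255 − 2x − 2x = 0, i.e. x = 255/4 = 63.75.

63.75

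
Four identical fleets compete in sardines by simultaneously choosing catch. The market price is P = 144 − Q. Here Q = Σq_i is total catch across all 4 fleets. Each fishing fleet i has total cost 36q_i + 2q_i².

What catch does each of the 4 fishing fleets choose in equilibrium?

A representative fishing fleet's profit is π_i = q_i(144 − Q) − 36q_i − 2q_i², with Q = q_i + Σ_{j≠i} q_j.
First-order condition: 108 − 6q_i − Σ_{j≠i} q_j = 0.
Imposing symmetry (q_j = q for all j) turns Σ_{j≠i} q_j into 3q, so 108 = 9q and q = 12.

12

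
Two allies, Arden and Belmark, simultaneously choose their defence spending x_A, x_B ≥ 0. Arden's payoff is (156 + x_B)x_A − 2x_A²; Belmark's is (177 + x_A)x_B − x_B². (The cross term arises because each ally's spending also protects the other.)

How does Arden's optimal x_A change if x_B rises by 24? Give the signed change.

Expanding Arden's payoff: 156x_A + x_Bx_A − 2x_A².
∂π/∂x_A = 156 + x_B − 4x_A = 0, so x_A = 39 + 0.25x_B.
The reaction-function slope is 0.25, so a 24-unit rise in x_B moves x_A by 0.25 × 24 = 6. Arden's best response rises — the actions are strategic complements.

6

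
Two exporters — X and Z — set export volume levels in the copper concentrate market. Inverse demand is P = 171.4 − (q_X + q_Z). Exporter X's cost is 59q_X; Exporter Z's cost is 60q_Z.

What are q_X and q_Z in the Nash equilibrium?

37.8, 36.8

Exporter X's profit: π = q_X(171.4 − (q_X + q_Z)) − 59q_X.
∂π/∂q_X = 112.4 − 2q_X − q_Z = 0, so q_X = 56.2 − 0.5q_Z.
By the same steps for Z: q_Z = 55.7 − 0.5q_X.
Plugging q_Z into X's best response: q_X = 56.2 − 0.5(55.7 − 0.5q_X) ⇒ 0.75q_X = 28.35, so q_X = 37.8.
Then q_Z = 55.7 − 0.5·37.8 = 36.8.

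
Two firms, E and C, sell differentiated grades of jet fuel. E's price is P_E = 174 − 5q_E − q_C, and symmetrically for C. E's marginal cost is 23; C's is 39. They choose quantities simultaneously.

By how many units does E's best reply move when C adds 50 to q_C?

Firm E's profit: π = q_E(174 − 5q_E − q_C) − 23q_E.
∂π/∂q_E = 151 − 10q_E − q_C = 0 ⇒ q_E = 15.1 − 0.1q_C.
The reaction-function slope is −0.1, so a 50-unit rise in q_C moves q_E by −0.1 × 50 = −5. E's best response falls — the actions are strategic substitutes.

-5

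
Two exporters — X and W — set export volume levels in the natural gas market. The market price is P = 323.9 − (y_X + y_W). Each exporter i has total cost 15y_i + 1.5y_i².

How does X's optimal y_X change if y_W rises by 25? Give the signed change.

Exporter X's profit: π = y_X(323.9 − (y_X + y_W)) − 15y_X − 1.5y_X².
∂π/∂y_X = 308.9 − 5y_X − y_W = 0, so y_X = 61.78 − 0.2y_W.
The reaction-function slope is −0.2, so a 25-unit rise in y_W moves y_X by −0.2 × 25 = −5. X's best response falls — the actions are strategic substitutes.

-5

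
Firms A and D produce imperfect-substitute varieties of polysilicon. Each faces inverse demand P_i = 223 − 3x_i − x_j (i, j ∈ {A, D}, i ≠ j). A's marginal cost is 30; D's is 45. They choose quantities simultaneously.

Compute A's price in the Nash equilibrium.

114

Firm A's profit: π = x_A(223 − 3x_A − x_D) − 30x_A.
∂π/∂x_A = 193 − 6x_A − x_D = 0 ⇒ x_A = 193/6 − (1/6)x_D.
Similarly x_D = 89/3 − (1/6)x_A.
Plugging x_D into A's best response: x_A = 193/6 − (1/6)(89/3 − (1/6)x_A) ⇒ (35/36)x_A = 245/9, so x_A = 28.
Then x_D = 89/3 − (1/6)·28 = 25.
P_A = 223 − 3·28 − 25 = 114.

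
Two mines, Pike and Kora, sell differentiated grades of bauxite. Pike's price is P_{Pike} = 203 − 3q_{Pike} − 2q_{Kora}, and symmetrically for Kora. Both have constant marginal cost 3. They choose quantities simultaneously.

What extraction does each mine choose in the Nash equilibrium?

Mine Pike's profit: π = q_{Pike}(203 − 3q_{Pike} − 2q_{Kora}) − 3q_{Pike}.
∂π/∂q_{Pike} = 200 − 6q_{Pike} − 2q_{Kora} = 0 ⇒ q_{Pike} = 100/3 − (1/3)q_{Kora}.
By symmetry q_{Kora} = q_{Pike}; substituting into the reaction function, (4/3)q_{Pike} = 100/3 and q_{Pike} = 25.

25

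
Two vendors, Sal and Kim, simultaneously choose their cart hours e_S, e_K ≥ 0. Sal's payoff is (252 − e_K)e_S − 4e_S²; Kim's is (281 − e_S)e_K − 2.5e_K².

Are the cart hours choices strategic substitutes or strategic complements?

Expanding Sal's payoff: 252e_S − e_Ke_S − 4e_S².
∂π/∂e_S = 252 − e_K − 8e_S = 0, so e_S = 31.5 − 0.125e_K.
The best-response slope de_S/de_K = −0.125 < 0: the reaction function is downward-sloping, so the choices are strategic substitutes.

strategic substitutes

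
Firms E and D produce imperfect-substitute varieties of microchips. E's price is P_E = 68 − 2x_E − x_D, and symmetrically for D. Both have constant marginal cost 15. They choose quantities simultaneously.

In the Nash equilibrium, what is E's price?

Firm E's profit: π = x_E(68 − 2x_E − x_D) − 15x_E.
∂π/∂x_E = 53 − 4x_E − x_D = 0 ⇒ x_E = 13.25 − 0.25x_D.
By symmetry x_D = x_E; substituting into the reaction function, 1.25x_E = 13.25 and x_E = 10.6.
P_E = 68 − 2·10.6 − 10.6 = 36.2.

36.2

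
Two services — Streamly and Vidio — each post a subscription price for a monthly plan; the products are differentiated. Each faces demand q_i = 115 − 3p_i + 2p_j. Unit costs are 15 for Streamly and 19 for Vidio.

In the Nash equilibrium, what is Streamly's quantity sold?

77.25

Streamly's profit: π = (p_{Streamly} − 15)(115 − 3p_{Streamly} + 2p_{Vidio}).
∂π/∂p_{Streamly} = 160 − 6p_{Streamly} + 2p_{Vidio} = 0 ⇒ p_{Streamly} = 80/3 + (1/3)p_{Vidio}.
Similarly p_{Vidio} = 86/3 + (1/3)p_{Streamly}.
Solving the two reaction functions simultaneously: (1 − (1/3)(1/3))p_{Streamly} = 80/3 + (1/3)·(86/3), so (8/9)p_{Streamly} = 326/9 and p_{Streamly} = 40.75.
Then p_{Vidio} = 86/3 + (1/3)·40.75 = 42.25.
q_{Streamly} = 115 − 3·40.75 + 2·42.25 = 77.25.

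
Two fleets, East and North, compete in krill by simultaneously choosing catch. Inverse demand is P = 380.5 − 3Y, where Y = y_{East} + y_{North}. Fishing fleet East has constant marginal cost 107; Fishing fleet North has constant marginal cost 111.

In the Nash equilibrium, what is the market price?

199.5

Fishing fleet East's profit: π = y_{East}(380.5 − 3(y_{East} + y_{North})) − 107y_{East}.
∂π/∂y_{East} = 273.5 − 6y_{East} − 3y_{North} = 0, so y_{East} = 547/12 − 0.5y_{North}.
By the same steps for North: y_{North} = 539/12 − 0.5y_{East}.
Plugging y_{North} into East's best response: y_{East} = 547/12 − 0.5(539/12 − 0.5y_{East}) ⇒ 0.75y_{East} = 23.125, so y_{East} = 185/6.
Then y_{North} = 539/12 − 0.5·(185/6) = 29.5.
Equilibrium price: P = 380.5 − 3·(181/3) = 199.5.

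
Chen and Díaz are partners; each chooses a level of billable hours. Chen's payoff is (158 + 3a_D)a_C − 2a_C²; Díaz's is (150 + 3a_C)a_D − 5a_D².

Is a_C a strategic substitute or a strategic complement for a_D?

Expanding Chen's payoff: 158a_C + 3a_Da_C − 2a_C².
∂π/∂a_C = 158 + 3a_D − 4a_C = 0, so a_C = 39.5 + 0.75a_D.
The best-response slope da_C/da_D = 0.75 > 0: the reaction function is upward-sloping, so the choices are strategic complements.

strategic complements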